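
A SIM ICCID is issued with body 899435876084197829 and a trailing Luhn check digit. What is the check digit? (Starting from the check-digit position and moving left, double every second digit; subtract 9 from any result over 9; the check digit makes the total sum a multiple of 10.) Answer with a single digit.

Partial digits right→left: 9 2 8 7 9 1 4 8 0 6 7 8 5 3 4 9 9 8
Double every second digit counting from the check-digit position (so the 1st, 3rd, 5th, ... of the partial from the right).
  doubled (with −9 where >9): 9 7 9 8 0 5 1 8 9 → sum 56
  kept as-is: 2 7 1 8 6 8 3 9 8 → sum 52
Total = 56 + 52 = 108.
Check digit = (10 − (108 mod 10)) mod 10 = 2.

2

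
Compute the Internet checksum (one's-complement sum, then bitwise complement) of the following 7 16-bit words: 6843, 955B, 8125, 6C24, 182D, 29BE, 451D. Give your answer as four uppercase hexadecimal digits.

8E0E

One's-complement addition (fold any carry out of bit 15 back into bit 0):
  0x6843 + 0x955B = 0x0FD9E
  0xFD9E + 0x8125 = 0x17EC3 → wrap carry → 0x7EC4
  0x7EC4 + 0x6C24 = 0x0EAE8
  0xEAE8 + 0x182D = 0x10315 → wrap carry → 0x0316
  0x0316 + 0x29BE = 0x02CD4
  0x2CD4 + 0x451D = 0x071F1
One's-complement sum = 0x71F1.
Checksum = ~0x71F1 & 0xFFFF = 0x8E0E.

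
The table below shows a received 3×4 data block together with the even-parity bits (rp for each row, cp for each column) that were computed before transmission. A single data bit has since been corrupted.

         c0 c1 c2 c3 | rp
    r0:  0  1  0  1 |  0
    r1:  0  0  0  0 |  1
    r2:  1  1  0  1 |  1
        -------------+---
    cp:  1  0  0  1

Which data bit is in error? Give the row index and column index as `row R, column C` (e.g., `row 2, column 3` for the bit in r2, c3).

Recompute each row's even parity and compare to rp:
  r0: data parity 0, sent rp 0 → ok
  r1: data parity 0, sent rp 1 → mismatch
  r2: data parity 1, sent rp 1 → ok
Recompute each column's even parity and compare to cp:
  c0: data parity 1, sent cp 1 → ok
  c1: data parity 0, sent cp 0 → ok
  c2: data parity 0, sent cp 0 → ok
  c3: data parity 0, sent cp 1 → mismatch
Exactly one row (r1) and one column (c3) fail → the flipped bit is at their intersection.

row 1, column 3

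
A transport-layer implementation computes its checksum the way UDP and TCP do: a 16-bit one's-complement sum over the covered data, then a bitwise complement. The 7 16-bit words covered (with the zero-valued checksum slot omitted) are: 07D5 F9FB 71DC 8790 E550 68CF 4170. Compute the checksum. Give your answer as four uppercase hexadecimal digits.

One's-complement addition (fold any carry out of bit 15 back into bit 0):
  0x07D5 + 0xF9FB = 0x101D0 → wrap carry → 0x01D1
  0x01D1 + 0x71DC = 0x073AD
  0x73AD + 0x8790 = 0x0FB3D
  0xFB3D + 0xE550 = 0x1E08D → wrap carry → 0xE08E
  0xE08E + 0x68CF = 0x1495D → wrap carry → 0x495E
  0x495E + 0x4170 = 0x08ACE
One's-complement sum = 0x8ACE.
Checksum = ~0x8ACE & 0xFFFF = 0x7531.

7531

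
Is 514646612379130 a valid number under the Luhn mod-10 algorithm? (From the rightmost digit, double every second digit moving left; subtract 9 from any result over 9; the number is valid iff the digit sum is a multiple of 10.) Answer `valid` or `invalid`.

valid

From the right, keep odd positions and double even positions (subtract 9 from any doubled value over 9):
  doubled (positions 2,4,...): 6 9 6 2 3 3 2 → sum 31
  kept (positions 1,3,...): 0 1 7 2 6 4 4 5 → sum 29
Total = 60.
60 mod 10 = 0, so the number is valid.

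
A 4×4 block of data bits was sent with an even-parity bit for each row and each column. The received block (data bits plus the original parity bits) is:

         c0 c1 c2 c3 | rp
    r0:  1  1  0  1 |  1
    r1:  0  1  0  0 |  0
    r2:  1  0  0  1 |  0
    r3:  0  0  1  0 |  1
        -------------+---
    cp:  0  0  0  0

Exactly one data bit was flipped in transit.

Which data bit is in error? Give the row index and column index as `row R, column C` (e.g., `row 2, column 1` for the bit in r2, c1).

Recompute each row's even parity and compare to rp:
  r0: data parity 1, sent rp 1 → ok
  r1: data parity 1, sent rp 0 → mismatch
  r2: data parity 0, sent rp 0 → ok
  r3: data parity 1, sent rp 1 → ok
Recompute each column's even parity and compare to cp:
  c0: data parity 0, sent cp 0 → ok
  c1: data parity 0, sent cp 0 → ok
  c2: data parity 1, sent cp 0 → mismatch
  c3: data parity 0, sent cp 0 → ok
Exactly one row (r1) and one column (c2) fail → the flipped bit is at their intersection.

row 1, column 2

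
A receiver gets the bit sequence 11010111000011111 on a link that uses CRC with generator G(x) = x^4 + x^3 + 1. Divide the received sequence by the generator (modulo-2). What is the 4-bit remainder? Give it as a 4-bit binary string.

Modulo-2 division of 11010111000011111 by 11001:
  pos 0: 11010 XOR 11001 = 00011
  pos 3: 11111 XOR 11001 = 00110
  pos 5: 11000 XOR 11001 = 00001
  pos 9: 10011 XOR 11001 = 01010
  pos 10: 10101 XOR 11001 = 01100
  pos 11: 11001 XOR 11001 = 00000
Remainder = 0001 (nonzero — an error is detected).

0001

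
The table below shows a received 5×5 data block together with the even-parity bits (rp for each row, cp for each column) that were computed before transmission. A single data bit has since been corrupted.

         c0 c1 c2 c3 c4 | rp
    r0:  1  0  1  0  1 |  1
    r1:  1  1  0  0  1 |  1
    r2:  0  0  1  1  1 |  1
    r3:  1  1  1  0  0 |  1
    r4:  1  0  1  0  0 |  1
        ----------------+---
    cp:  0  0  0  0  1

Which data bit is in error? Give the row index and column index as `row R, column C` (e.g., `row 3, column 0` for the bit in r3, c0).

row 4, column 3

Recompute each row's even parity and compare to rp:
  r0: data parity 1, sent rp 1 → ok
  r1: data parity 1, sent rp 1 → ok
  r2: data parity 1, sent rp 1 → ok
  r3: data parity 1, sent rp 1 → ok
  r4: data parity 0, sent rp 1 → mismatch
Recompute each column's even parity and compare to cp:
  c0: data parity 0, sent cp 0 → ok
  c1: data parity 0, sent cp 0 → ok
  c2: data parity 0, sent cp 0 → ok
  c3: data parity 1, sent cp 0 → mismatch
  c4: data parity 1, sent cp 1 → ok
Exactly one row (r4) and one column (c3) fail → the flipped bit is at their intersection.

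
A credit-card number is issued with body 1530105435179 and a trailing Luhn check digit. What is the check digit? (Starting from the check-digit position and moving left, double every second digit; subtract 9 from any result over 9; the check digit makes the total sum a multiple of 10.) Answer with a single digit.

Partial digits right→left: 9 7 1 5 3 4 5 0 1 0 3 5 1
Double every second digit counting from the check-digit position (so the 1st, 3rd, 5th, ... of the partial from the right).
  doubled (with −9 where >9): 9 2 6 1 2 6 2 → sum 28
  kept as-is: 7 5 4 0 0 5 → sum 21
Total = 28 + 21 = 49.
Check digit = (10 − (49 mod 10)) mod 10 = 1.

1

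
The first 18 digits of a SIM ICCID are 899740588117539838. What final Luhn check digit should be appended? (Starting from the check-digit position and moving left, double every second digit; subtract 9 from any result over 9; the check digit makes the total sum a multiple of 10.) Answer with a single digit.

0

Partial digits right→left: 8 3 8 9 3 5 7 1 1 8 8 5 0 4 7 9 9 8
Double every second digit counting from the check-digit position (so the 1st, 3rd, 5th, ... of the partial from the right).
  doubled (with −9 where >9): 7 7 6 5 2 7 0 5 9 → sum 48
  kept as-is: 3 9 5 1 8 5 4 9 8 → sum 52
Total = 48 + 52 = 100.
Check digit = (10 − (100 mod 10)) mod 10 = 0.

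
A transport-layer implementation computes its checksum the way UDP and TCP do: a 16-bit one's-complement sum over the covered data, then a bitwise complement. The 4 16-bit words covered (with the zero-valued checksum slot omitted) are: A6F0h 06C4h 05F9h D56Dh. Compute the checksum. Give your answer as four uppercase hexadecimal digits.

One's-complement addition (fold any carry out of bit 15 back into bit 0):
  0xA6F0 + 0x06C4 = 0x0ADB4
  0xADB4 + 0x05F9 = 0x0B3AD
  0xB3AD + 0xD56D = 0x1891A → wrap carry → 0x891B
One's-complement sum = 0x891B.
Checksum = ~0x891B & 0xFFFF = 0x76E4.

76E4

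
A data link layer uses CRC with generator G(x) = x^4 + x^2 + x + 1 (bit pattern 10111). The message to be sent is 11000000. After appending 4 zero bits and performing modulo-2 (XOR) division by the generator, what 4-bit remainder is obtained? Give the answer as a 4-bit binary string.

Append 4 zeros: 110000000000. Divide by 10111 (XOR where the leading bit is 1):
  pos 0: 11000 XOR 10111 = 01111
  pos 1: 11110 XOR 10111 = 01001
  pos 2: 10010 XOR 10111 = 00101
  pos 4: 10100 XOR 10111 = 00011
  pos 7: 11000 XOR 10111 = 01111
Remainder (last 4 bits) = 1111. This is the CRC / FCS.

1111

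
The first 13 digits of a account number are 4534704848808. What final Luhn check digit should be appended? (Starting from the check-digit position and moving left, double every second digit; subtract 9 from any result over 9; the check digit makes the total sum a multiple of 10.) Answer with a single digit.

Partial digits right→left: 8 0 8 8 4 8 4 0 7 4 3 5 4
Double every second digit counting from the check-digit position (so the 1st, 3rd, 5th, ... of the partial from the right).
  doubled (with −9 where >9): 7 7 8 8 5 6 8 → sum 49
  kept as-is: 0 8 8 0 4 5 → sum 25
Total = 49 + 25 = 74.
Check digit = (10 − (74 mod 10)) mod 10 = 6.

6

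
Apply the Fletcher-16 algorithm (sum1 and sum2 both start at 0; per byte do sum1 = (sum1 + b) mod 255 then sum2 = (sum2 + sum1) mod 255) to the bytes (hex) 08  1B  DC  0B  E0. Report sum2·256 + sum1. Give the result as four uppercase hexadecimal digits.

22EB

Running sums (mod 255):
  after byte 0 (08): sum1=8, sum2=8
  after byte 1 (1B): sum1=35, sum2=43
  after byte 2 (DC): sum1=0, sum2=43
  after byte 3 (0B): sum1=11, sum2=54
  after byte 4 (E0): sum1=235, sum2=34
Checksum = sum2·256 + sum1 = 34·256 + 235 = 8939 = 0x22EB.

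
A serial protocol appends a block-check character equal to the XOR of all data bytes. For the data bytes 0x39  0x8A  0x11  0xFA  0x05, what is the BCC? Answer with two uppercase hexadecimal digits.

5D

XOR the bytes together:
  start with 0x39
  0x39 ⊕ 0x8A = 0xB3
  0xB3 ⊕ 0x11 = 0xA2
  0xA2 ⊕ 0xFA = 0x58
  0x58 ⊕ 0x05 = 0x5D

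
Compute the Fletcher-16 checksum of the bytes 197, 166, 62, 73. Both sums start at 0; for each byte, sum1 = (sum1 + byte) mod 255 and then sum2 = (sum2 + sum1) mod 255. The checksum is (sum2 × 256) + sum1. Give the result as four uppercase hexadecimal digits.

D0F3

Running sums (mod 255):
  after byte 0 (197): sum1=197, sum2=197
  after byte 1 (166): sum1=108, sum2=50
  after byte 2 (62): sum1=170, sum2=220
  after byte 3 (73): sum1=243, sum2=208
Checksum = sum2·256 + sum1 = 208·256 + 243 = 53491 = 0xD0F3.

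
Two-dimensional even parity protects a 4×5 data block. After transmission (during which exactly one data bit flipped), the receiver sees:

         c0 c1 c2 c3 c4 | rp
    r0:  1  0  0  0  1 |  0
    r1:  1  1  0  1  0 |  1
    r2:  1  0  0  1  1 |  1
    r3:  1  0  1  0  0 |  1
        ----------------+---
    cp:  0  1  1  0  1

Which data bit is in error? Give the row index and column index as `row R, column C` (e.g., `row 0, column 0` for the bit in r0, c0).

Recompute each row's even parity and compare to rp:
  r0: data parity 0, sent rp 0 → ok
  r1: data parity 1, sent rp 1 → ok
  r2: data parity 1, sent rp 1 → ok
  r3: data parity 0, sent rp 1 → mismatch
Recompute each column's even parity and compare to cp:
  c0: data parity 0, sent cp 0 → ok
  c1: data parity 1, sent cp 1 → ok
  c2: data parity 1, sent cp 1 → ok
  c3: data parity 0, sent cp 0 → ok
  c4: data parity 0, sent cp 1 → mismatch
Exactly one row (r3) and one column (c4) fail → the flipped bit is at their intersection.

row 3, column 4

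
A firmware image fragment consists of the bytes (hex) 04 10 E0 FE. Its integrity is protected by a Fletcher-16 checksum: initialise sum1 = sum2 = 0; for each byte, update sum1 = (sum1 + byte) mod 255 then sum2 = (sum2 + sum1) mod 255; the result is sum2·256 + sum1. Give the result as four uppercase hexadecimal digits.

01F3

Running sums (mod 255):
  after byte 0 (04): sum1=4, sum2=4
  after byte 1 (10): sum1=20, sum2=24
  after byte 2 (E0): sum1=244, sum2=13
  after byte 3 (FE): sum1=243, sum2=1
Checksum = sum2·256 + sum1 = 1·256 + 243 = 499 = 0x01F3.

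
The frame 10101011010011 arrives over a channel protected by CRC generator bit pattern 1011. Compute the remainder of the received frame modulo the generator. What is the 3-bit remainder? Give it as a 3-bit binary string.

Modulo-2 division of 10101011010011 by 1011:
  pos 0: 1010 XOR 1011 = 0001
  pos 3: 1101 XOR 1011 = 0110
  pos 4: 1101 XOR 1011 = 0110
  pos 5: 1100 XOR 1011 = 0111
  pos 6: 1111 XOR 1011 = 0100
  pos 7: 1000 XOR 1011 = 0011
  pos 9: 1101 XOR 1011 = 0110
  pos 10: 1101 XOR 1011 = 0110
Remainder = 110 (nonzero — an error is detected).

110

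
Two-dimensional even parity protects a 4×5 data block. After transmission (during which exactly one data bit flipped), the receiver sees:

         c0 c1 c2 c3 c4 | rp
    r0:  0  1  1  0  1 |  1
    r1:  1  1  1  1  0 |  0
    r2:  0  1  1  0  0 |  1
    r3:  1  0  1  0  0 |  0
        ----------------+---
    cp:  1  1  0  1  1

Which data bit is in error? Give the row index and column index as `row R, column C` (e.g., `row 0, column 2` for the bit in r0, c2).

Recompute each row's even parity and compare to rp:
  r0: data parity 1, sent rp 1 → ok
  r1: data parity 0, sent rp 0 → ok
  r2: data parity 0, sent rp 1 → mismatch
  r3: data parity 0, sent rp 0 → ok
Recompute each column's even parity and compare to cp:
  c0: data parity 0, sent cp 1 → mismatch
  c1: data parity 1, sent cp 1 → ok
  c2: data parity 0, sent cp 0 → ok
  c3: data parity 1, sent cp 1 → ok
  c4: data parity 1, sent cp 1 → ok
Exactly one row (r2) and one column (c0) fail → the flipped bit is at their intersection.

row 2, column 0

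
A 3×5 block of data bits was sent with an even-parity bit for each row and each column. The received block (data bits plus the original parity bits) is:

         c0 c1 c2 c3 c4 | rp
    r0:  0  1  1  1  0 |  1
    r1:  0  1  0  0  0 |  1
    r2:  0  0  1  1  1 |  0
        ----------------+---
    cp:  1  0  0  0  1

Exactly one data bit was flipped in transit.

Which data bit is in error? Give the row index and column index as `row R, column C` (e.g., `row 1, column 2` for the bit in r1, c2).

row 2, column 0

Recompute each row's even parity and compare to rp:
  r0: data parity 1, sent rp 1 → ok
  r1: data parity 1, sent rp 1 → ok
  r2: data parity 1, sent rp 0 → mismatch
Recompute each column's even parity and compare to cp:
  c0: data parity 0, sent cp 1 → mismatch
  c1: data parity 0, sent cp 0 → ok
  c2: data parity 0, sent cp 0 → ok
  c3: data parity 0, sent cp 0 → ok
  c4: data parity 1, sent cp 1 → ok
Exactly one row (r2) and one column (c0) fail → the flipped bit is at their intersection.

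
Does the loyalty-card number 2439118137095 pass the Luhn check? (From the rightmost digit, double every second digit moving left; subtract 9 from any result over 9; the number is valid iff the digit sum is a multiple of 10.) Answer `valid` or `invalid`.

From the right, keep odd positions and double even positions (subtract 9 from any doubled value over 9):
  doubled (positions 2,4,...): 9 5 2 2 9 8 → sum 35
  kept (positions 1,3,...): 5 0 3 8 1 3 2 → sum 22
Total = 57.
57 mod 10 = 7, so the number is invalid.

invalid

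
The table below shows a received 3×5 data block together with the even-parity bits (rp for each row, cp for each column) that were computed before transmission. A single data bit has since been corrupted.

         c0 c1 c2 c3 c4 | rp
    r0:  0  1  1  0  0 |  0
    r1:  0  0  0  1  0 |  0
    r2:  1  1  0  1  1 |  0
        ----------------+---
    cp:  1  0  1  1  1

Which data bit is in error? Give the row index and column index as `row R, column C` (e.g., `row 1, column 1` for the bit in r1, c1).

Recompute each row's even parity and compare to rp:
  r0: data parity 0, sent rp 0 → ok
  r1: data parity 1, sent rp 0 → mismatch
  r2: data parity 0, sent rp 0 → ok
Recompute each column's even parity and compare to cp:
  c0: data parity 1, sent cp 1 → ok
  c1: data parity 0, sent cp 0 → ok
  c2: data parity 1, sent cp 1 → ok
  c3: data parity 0, sent cp 1 → mismatch
  c4: data parity 1, sent cp 1 → ok
Exactly one row (r1) and one column (c3) fail → the flipped bit is at their intersection.

row 1, column 3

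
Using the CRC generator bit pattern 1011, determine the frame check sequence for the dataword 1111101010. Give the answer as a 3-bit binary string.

Append 3 zeros: 1111101010000. Divide by 1011 (XOR where the leading bit is 1):
  pos 0: 1111 XOR 1011 = 0100
  pos 1: 1001 XOR 1011 = 0010
  pos 3: 1001 XOR 1011 = 0010
  pos 5: 1001 XOR 1011 = 0010
  pos 7: 1000 XOR 1011 = 0011
  pos 9: 1100 XOR 1011 = 0111
Remainder (last 3 bits) = 111. This is the CRC / FCS.

111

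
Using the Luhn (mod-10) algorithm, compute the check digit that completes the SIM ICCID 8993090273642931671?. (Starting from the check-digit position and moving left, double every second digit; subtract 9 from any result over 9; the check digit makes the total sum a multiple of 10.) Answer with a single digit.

Partial digits right→left: 1 7 6 1 3 9 2 4 6 3 7 2 0 9 0 3 9 9 8
Double every second digit counting from the check-digit position (so the 1st, 3rd, 5th, ... of the partial from the right).
  doubled (with −9 where >9): 2 3 6 4 3 5 0 0 9 7 → sum 39
  kept as-is: 7 1 9 4 3 2 9 3 9 → sum 47
Total = 39 + 47 = 86.
Check digit = (10 − (86 mod 10)) mod 10 = 4.

4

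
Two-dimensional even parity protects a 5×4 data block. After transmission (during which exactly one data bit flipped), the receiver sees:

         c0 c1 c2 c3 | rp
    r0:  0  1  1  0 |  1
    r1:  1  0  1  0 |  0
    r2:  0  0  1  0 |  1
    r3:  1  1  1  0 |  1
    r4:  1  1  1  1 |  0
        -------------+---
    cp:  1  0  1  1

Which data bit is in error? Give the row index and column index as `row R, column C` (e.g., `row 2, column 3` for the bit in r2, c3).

Recompute each row's even parity and compare to rp:
  r0: data parity 0, sent rp 1 → mismatch
  r1: data parity 0, sent rp 0 → ok
  r2: data parity 1, sent rp 1 → ok
  r3: data parity 1, sent rp 1 → ok
  r4: data parity 0, sent rp 0 → ok
Recompute each column's even parity and compare to cp:
  c0: data parity 1, sent cp 1 → ok
  c1: data parity 1, sent cp 0 → mismatch
  c2: data parity 1, sent cp 1 → ok
  c3: data parity 1, sent cp 1 → ok
Exactly one row (r0) and one column (c1) fail → the flipped bit is at their intersection.

row 0, column 1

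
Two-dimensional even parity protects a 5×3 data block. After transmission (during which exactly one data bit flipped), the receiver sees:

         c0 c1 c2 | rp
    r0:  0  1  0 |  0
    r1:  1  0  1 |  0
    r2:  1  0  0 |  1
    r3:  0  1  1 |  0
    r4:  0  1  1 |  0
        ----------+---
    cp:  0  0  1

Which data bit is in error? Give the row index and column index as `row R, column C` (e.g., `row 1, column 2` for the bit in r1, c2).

row 0, column 1

Recompute each row's even parity and compare to rp:
  r0: data parity 1, sent rp 0 → mismatch
  r1: data parity 0, sent rp 0 → ok
  r2: data parity 1, sent rp 1 → ok
  r3: data parity 0, sent rp 0 → ok
  r4: data parity 0, sent rp 0 → ok
Recompute each column's even parity and compare to cp:
  c0: data parity 0, sent cp 0 → ok
  c1: data parity 1, sent cp 0 → mismatch
  c2: data parity 1, sent cp 1 → ok
Exactly one row (r0) and one column (c1) fail → the flipped bit is at their intersection.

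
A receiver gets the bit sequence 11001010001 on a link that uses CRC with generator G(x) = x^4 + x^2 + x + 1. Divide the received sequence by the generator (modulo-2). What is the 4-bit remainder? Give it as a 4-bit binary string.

Modulo-2 division of 11001010001 by 10111:
  pos 0: 11001 XOR 10111 = 01110
  pos 1: 11100 XOR 10111 = 01011
  pos 2: 10111 XOR 10111 = 00000
Remainder = 0001 (nonzero — an error is detected).

0001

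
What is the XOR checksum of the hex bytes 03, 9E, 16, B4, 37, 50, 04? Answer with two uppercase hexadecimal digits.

5C

XOR the bytes together:
  start with 0x03
  0x03 ⊕ 0x9E = 0x9D
  0x9D ⊕ 0x16 = 0x8B
  0x8B ⊕ 0xB4 = 0x3F
  0x3F ⊕ 0x37 = 0x08
  0x08 ⊕ 0x50 = 0x58
  0x58 ⊕ 0x04 = 0x5C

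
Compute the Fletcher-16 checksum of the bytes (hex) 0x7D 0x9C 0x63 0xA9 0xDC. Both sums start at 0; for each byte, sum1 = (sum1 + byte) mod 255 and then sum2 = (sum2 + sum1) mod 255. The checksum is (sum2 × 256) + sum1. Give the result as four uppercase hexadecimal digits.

4004

Running sums (mod 255):
  after byte 0 (0x7D): sum1=125, sum2=125
  after byte 1 (0x9C): sum1=26, sum2=151
  after byte 2 (0x63): sum1=125, sum2=21
  after byte 3 (0xA9): sum1=39, sum2=60
  after byte 4 (0xDC): sum1=4, sum2=64
Checksum = sum2·256 + sum1 = 64·256 + 4 = 16388 = 0x4004.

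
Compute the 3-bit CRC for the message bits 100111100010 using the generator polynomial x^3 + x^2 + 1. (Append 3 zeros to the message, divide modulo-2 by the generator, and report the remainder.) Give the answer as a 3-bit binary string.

010

Append 3 zeros: 100111100010000. Divide by 1101 (XOR where the leading bit is 1):
  pos 0: 1001 XOR 1101 = 0100
  pos 1: 1001 XOR 1101 = 0100
  pos 2: 1001 XOR 1101 = 0100
  pos 3: 1001 XOR 1101 = 0100
  pos 4: 1000 XOR 1101 = 0101
  pos 5: 1010 XOR 1101 = 0111
  pos 6: 1110 XOR 1101 = 0011
  pos 8: 1110 XOR 1101 = 0011
  pos 10: 1100 XOR 1101 = 0001
Remainder (last 3 bits) = 010. This is the CRC / FCS.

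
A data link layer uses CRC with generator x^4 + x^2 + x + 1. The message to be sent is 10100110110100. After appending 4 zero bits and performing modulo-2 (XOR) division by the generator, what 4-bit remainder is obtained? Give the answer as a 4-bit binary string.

Append 4 zeros: 101001101101000000. Divide by 10111 (XOR where the leading bit is 1):
  pos 0: 10100 XOR 10111 = 00011
  pos 3: 11110 XOR 10111 = 01001
  pos 4: 10011 XOR 10111 = 00100
  pos 6: 10010 XOR 10111 = 00101
  pos 8: 10110 XOR 10111 = 00001
  pos 12: 10000 XOR 10111 = 00111
Remainder (last 4 bits) = 1110. This is the CRC / FCS.

1110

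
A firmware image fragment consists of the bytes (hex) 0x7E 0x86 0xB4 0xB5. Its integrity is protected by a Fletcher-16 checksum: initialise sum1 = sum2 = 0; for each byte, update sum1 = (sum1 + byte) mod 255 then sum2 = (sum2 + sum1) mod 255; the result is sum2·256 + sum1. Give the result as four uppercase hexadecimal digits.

AC6F

Running sums (mod 255):
  after byte 0 (0x7E): sum1=126, sum2=126
  after byte 1 (0x86): sum1=5, sum2=131
  after byte 2 (0xB4): sum1=185, sum2=61
  after byte 3 (0xB5): sum1=111, sum2=172
Checksum = sum2·256 + sum1 = 172·256 + 111 = 44143 = 0xAC6F.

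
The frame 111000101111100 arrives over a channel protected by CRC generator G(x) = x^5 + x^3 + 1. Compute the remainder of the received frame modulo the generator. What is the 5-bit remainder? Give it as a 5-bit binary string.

Modulo-2 division of 111000101111100 by 101001:
  pos 0: 111000 XOR 101001 = 010001
  pos 1: 100011 XOR 101001 = 001010
  pos 3: 101001 XOR 101001 = 000000
  pos 9: 111100 XOR 101001 = 010101
Remainder = 10101 (nonzero — an error is detected).

10101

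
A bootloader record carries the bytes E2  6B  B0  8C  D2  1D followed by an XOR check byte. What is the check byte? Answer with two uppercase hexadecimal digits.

7A

XOR the bytes together:
  start with 0xE2
  0xE2 ⊕ 0x6B = 0x89
  0x89 ⊕ 0xB0 = 0x39
  0x39 ⊕ 0x8C = 0xB5
  0xB5 ⊕ 0xD2 = 0x67
  0x67 ⊕ 0x1D = 0x7A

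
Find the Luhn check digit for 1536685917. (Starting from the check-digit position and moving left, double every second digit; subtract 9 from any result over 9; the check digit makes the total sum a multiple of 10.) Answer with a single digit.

Partial digits right→left: 7 1 9 5 8 6 6 3 5 1
Double every second digit counting from the check-digit position (so the 1st, 3rd, 5th, ... of the partial from the right).
  doubled (with −9 where >9): 5 9 7 3 1 → sum 25
  kept as-is: 1 5 6 3 1 → sum 16
Total = 25 + 16 = 41.
Check digit = (10 − (41 mod 10)) mod 10 = 9.

9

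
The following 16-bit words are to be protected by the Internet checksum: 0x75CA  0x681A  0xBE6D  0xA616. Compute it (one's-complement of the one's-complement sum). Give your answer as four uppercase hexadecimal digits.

One's-complement addition (fold any carry out of bit 15 back into bit 0):
  0x75CA + 0x681A = 0x0DDE4
  0xDDE4 + 0xBE6D = 0x19C51 → wrap carry → 0x9C52
  0x9C52 + 0xA616 = 0x14268 → wrap carry → 0x4269
One's-complement sum = 0x4269.
Checksum = ~0x4269 & 0xFFFF = 0xBD96.

BD96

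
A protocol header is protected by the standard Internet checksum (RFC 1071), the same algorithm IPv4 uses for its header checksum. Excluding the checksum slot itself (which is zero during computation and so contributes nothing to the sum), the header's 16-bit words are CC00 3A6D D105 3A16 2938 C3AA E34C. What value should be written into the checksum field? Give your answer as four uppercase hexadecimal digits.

1E46

One's-complement addition (fold any carry out of bit 15 back into bit 0):
  0xCC00 + 0x3A6D = 0x1066D → wrap carry → 0x066E
  0x066E + 0xD105 = 0x0D773
  0xD773 + 0x3A16 = 0x11189 → wrap carry → 0x118A
  0x118A + 0x2938 = 0x03AC2
  0x3AC2 + 0xC3AA = 0x0FE6C
  0xFE6C + 0xE34C = 0x1E1B8 → wrap carry → 0xE1B9
One's-complement sum = 0xE1B9.
Checksum = ~0xE1B9 & 0xFFFF = 0x1E46.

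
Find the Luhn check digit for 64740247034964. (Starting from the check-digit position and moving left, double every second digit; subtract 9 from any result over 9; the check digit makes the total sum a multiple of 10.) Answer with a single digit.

Partial digits right→left: 4 6 9 4 3 0 7 4 2 0 4 7 4 6
Double every second digit counting from the check-digit position (so the 1st, 3rd, 5th, ... of the partial from the right).
  doubled (with −9 where >9): 8 9 6 5 4 8 8 → sum 48
  kept as-is: 6 4 0 4 0 7 6 → sum 27
Total = 48 + 27 = 75.
Check digit = (10 − (75 mod 10)) mod 10 = 5.

5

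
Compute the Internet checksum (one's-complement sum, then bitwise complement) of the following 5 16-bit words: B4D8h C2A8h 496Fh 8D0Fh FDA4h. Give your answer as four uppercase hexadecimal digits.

One's-complement addition (fold any carry out of bit 15 back into bit 0):
  0xB4D8 + 0xC2A8 = 0x17780 → wrap carry → 0x7781
  0x7781 + 0x496F = 0x0C0F0
  0xC0F0 + 0x8D0F = 0x14DFF → wrap carry → 0x4E00
  0x4E00 + 0xFDA4 = 0x14BA4 → wrap carry → 0x4BA5
One's-complement sum = 0x4BA5.
Checksum = ~0x4BA5 & 0xFFFF = 0xB45A.

B45A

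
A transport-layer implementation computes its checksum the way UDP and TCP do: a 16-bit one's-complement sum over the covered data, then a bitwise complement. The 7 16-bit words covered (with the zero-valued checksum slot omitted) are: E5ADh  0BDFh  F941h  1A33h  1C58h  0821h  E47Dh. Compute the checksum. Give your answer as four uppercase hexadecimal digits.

F206

One's-complement addition (fold any carry out of bit 15 back into bit 0):
  0xE5AD + 0x0BDF = 0x0F18C
  0xF18C + 0xF941 = 0x1EACD → wrap carry → 0xEACE
  0xEACE + 0x1A33 = 0x10501 → wrap carry → 0x0502
  0x0502 + 0x1C58 = 0x0215A
  0x215A + 0x0821 = 0x0297B
  0x297B + 0xE47D = 0x10DF8 → wrap carry → 0x0DF9
One's-complement sum = 0x0DF9.
Checksum = ~0x0DF9 & 0xFFFF = 0xF206.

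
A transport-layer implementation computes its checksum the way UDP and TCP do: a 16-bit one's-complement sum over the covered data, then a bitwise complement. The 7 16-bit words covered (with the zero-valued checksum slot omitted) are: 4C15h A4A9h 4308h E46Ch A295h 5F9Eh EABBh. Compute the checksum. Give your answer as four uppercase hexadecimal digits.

FADB

One's-complement addition (fold any carry out of bit 15 back into bit 0):
  0x4C15 + 0xA4A9 = 0x0F0BE
  0xF0BE + 0x4308 = 0x133C6 → wrap carry → 0x33C7
  0x33C7 + 0xE46C = 0x11833 → wrap carry → 0x1834
  0x1834 + 0xA295 = 0x0BAC9
  0xBAC9 + 0x5F9E = 0x11A67 → wrap carry → 0x1A68
  0x1A68 + 0xEABB = 0x10523 → wrap carry → 0x0524
One's-complement sum = 0x0524.
Checksum = ~0x0524 & 0xFFFF = 0xFADB.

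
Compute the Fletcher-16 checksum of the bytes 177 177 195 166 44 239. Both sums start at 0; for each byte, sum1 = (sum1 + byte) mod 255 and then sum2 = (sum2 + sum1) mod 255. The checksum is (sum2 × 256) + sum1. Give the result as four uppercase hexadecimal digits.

EDE9

Running sums (mod 255):
  after byte 0 (177): sum1=177, sum2=177
  after byte 1 (177): sum1=99, sum2=21
  after byte 2 (195): sum1=39, sum2=60
  after byte 3 (166): sum1=205, sum2=10
  after byte 4 (44): sum1=249, sum2=4
  after byte 5 (239): sum1=233, sum2=237
Checksum = sum2·256 + sum1 = 237·256 + 233 = 60905 = 0xEDE9.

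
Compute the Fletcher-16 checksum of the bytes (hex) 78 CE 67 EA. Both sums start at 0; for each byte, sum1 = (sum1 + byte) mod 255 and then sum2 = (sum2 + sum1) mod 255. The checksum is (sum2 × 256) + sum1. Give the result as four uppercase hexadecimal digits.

0899

Running sums (mod 255):
  after byte 0 (78): sum1=120, sum2=120
  after byte 1 (CE): sum1=71, sum2=191
  after byte 2 (67): sum1=174, sum2=110
  after byte 3 (EA): sum1=153, sum2=8
Checksum = sum2·256 + sum1 = 8·256 + 153 = 2201 = 0x0899.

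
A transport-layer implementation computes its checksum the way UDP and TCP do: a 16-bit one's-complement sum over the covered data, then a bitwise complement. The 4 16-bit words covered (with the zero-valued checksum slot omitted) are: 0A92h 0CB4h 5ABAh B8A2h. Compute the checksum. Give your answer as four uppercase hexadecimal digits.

D55C

One's-complement addition (fold any carry out of bit 15 back into bit 0):
  0x0A92 + 0x0CB4 = 0x01746
  0x1746 + 0x5ABA = 0x07200
  0x7200 + 0xB8A2 = 0x12AA2 → wrap carry → 0x2AA3
One's-complement sum = 0x2AA3.
Checksum = ~0x2AA3 & 0xFFFF = 0xD55C.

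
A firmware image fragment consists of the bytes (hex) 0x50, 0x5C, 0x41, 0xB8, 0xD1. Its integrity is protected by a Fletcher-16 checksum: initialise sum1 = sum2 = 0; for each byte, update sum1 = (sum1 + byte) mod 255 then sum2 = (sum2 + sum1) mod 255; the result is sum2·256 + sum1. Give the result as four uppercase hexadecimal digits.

0A78

Running sums (mod 255):
  after byte 0 (0x50): sum1=80, sum2=80
  after byte 1 (0x5C): sum1=172, sum2=252
  after byte 2 (0x41): sum1=237, sum2=234
  after byte 3 (0xB8): sum1=166, sum2=145
  after byte 4 (0xD1): sum1=120, sum2=10
Checksum = sum2·256 + sum1 = 10·256 + 120 = 2680 = 0x0A78.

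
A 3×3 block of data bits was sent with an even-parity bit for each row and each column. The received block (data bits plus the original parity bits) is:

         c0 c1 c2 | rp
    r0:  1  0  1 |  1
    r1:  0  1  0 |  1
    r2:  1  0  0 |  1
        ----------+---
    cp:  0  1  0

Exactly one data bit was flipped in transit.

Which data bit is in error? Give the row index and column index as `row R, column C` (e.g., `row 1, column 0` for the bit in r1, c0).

row 0, column 2

Recompute each row's even parity and compare to rp:
  r0: data parity 0, sent rp 1 → mismatch
  r1: data parity 1, sent rp 1 → ok
  r2: data parity 1, sent rp 1 → ok
Recompute each column's even parity and compare to cp:
  c0: data parity 0, sent cp 0 → ok
  c1: data parity 1, sent cp 1 → ok
  c2: data parity 1, sent cp 0 → mismatch
Exactly one row (r0) and one column (c2) fail → the flipped bit is at their intersection.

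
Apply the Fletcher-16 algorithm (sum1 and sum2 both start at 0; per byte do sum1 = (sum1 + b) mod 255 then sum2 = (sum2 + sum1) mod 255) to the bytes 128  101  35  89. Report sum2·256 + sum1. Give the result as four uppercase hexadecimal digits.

D162

Running sums (mod 255):
  after byte 0 (128): sum1=128, sum2=128
  after byte 1 (101): sum1=229, sum2=102
  after byte 2 (35): sum1=9, sum2=111
  after byte 3 (89): sum1=98, sum2=209
Checksum = sum2·256 + sum1 = 209·256 + 98 = 53602 = 0xD162.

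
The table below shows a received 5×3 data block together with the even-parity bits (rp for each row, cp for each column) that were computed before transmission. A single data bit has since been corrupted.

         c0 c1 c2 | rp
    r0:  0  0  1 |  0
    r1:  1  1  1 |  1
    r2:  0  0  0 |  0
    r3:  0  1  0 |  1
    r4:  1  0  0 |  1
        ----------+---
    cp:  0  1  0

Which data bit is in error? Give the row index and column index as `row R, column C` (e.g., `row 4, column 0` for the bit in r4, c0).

Recompute each row's even parity and compare to rp:
  r0: data parity 1, sent rp 0 → mismatch
  r1: data parity 1, sent rp 1 → ok
  r2: data parity 0, sent rp 0 → ok
  r3: data parity 1, sent rp 1 → ok
  r4: data parity 1, sent rp 1 → ok
Recompute each column's even parity and compare to cp:
  c0: data parity 0, sent cp 0 → ok
  c1: data parity 0, sent cp 1 → mismatch
  c2: data parity 0, sent cp 0 → ok
Exactly one row (r0) and one column (c1) fail → the flipped bit is at their intersection.

row 0, column 1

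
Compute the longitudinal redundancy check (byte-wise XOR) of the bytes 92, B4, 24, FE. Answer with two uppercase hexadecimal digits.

FC

XOR the bytes together:
  start with 0x92
  0x92 ⊕ 0xB4 = 0x26
  0x26 ⊕ 0x24 = 0x02
  0x02 ⊕ 0xFE = 0xFC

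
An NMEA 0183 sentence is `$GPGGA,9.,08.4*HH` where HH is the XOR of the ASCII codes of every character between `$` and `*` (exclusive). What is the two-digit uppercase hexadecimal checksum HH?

XOR the ASCII codes of the payload characters:
  'G' = 0x47 → acc = 0x47
  'P' = 0x50 → acc = 0x17
  'G' = 0x47 → acc = 0x50
  'G' = 0x47 → acc = 0x17
  'A' = 0x41 → acc = 0x56
  ',' = 0x2C → acc = 0x7A
  '9' = 0x39 → acc = 0x43
  '.' = 0x2E → acc = 0x6D
  ',' = 0x2C → acc = 0x41
  '0' = 0x30 → acc = 0x71
  '8' = 0x38 → acc = 0x49
  '.' = 0x2E → acc = 0x67
  '4' = 0x34 → acc = 0x53
Checksum = 0x53.

53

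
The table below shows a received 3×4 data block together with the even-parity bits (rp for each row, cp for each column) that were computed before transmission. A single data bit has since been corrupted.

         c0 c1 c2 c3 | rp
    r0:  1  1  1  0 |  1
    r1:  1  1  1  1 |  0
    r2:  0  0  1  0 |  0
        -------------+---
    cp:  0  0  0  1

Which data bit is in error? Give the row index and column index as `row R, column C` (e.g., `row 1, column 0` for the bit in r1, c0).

Recompute each row's even parity and compare to rp:
  r0: data parity 1, sent rp 1 → ok
  r1: data parity 0, sent rp 0 → ok
  r2: data parity 1, sent rp 0 → mismatch
Recompute each column's even parity and compare to cp:
  c0: data parity 0, sent cp 0 → ok
  c1: data parity 0, sent cp 0 → ok
  c2: data parity 1, sent cp 0 → mismatch
  c3: data parity 1, sent cp 1 → ok
Exactly one row (r2) and one column (c2) fail → the flipped bit is at their intersection.

row 2, column 2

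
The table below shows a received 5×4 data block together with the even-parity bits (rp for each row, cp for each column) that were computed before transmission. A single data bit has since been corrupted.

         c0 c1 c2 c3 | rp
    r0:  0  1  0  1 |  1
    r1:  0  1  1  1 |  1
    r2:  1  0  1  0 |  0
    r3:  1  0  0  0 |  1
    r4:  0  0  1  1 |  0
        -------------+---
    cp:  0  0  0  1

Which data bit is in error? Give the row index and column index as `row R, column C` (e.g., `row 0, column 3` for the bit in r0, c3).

row 0, column 2

Recompute each row's even parity and compare to rp:
  r0: data parity 0, sent rp 1 → mismatch
  r1: data parity 1, sent rp 1 → ok
  r2: data parity 0, sent rp 0 → ok
  r3: data parity 1, sent rp 1 → ok
  r4: data parity 0, sent rp 0 → ok
Recompute each column's even parity and compare to cp:
  c0: data parity 0, sent cp 0 → ok
  c1: data parity 0, sent cp 0 → ok
  c2: data parity 1, sent cp 0 → mismatch
  c3: data parity 1, sent cp 1 → ok
Exactly one row (r0) and one column (c2) fail → the flipped bit is at their intersection.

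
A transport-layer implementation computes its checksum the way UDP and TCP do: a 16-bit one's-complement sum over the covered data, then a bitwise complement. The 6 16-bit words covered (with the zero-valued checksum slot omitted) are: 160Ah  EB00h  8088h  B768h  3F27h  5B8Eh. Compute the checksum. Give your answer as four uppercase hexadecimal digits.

2C4E

One's-complement addition (fold any carry out of bit 15 back into bit 0):
  0x160A + 0xEB00 = 0x1010A → wrap carry → 0x010B
  0x010B + 0x8088 = 0x08193
  0x8193 + 0xB768 = 0x138FB → wrap carry → 0x38FC
  0x38FC + 0x3F27 = 0x07823
  0x7823 + 0x5B8E = 0x0D3B1
One's-complement sum = 0xD3B1.
Checksum = ~0xD3B1 & 0xFFFF = 0x2C4E.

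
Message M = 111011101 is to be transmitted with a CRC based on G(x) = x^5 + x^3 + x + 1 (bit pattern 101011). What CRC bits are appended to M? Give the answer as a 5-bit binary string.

10110

Append 5 zeros: 11101110100000. Divide by 101011 (XOR where the leading bit is 1):
  pos 0: 111011 XOR 101011 = 010000
  pos 1: 100001 XOR 101011 = 001010
  pos 3: 101001 XOR 101011 = 000010
  pos 7: 100000 XOR 101011 = 001011
Remainder (last 5 bits) = 10110. This is the CRC / FCS.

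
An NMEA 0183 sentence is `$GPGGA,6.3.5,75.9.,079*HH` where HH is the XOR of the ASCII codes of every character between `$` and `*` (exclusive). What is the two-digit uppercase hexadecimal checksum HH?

XOR the ASCII codes of the payload characters:
  'G' = 0x47 → acc = 0x47
  'P' = 0x50 → acc = 0x17
  'G' = 0x47 → acc = 0x50
  'G' = 0x47 → acc = 0x17
  'A' = 0x41 → acc = 0x56
  ',' = 0x2C → acc = 0x7A
  '6' = 0x36 → acc = 0x4C
  '.' = 0x2E → acc = 0x62
  '3' = 0x33 → acc = 0x51
  '.' = 0x2E → acc = 0x7F
  '5' = 0x35 → acc = 0x4A
  ',' = 0x2C → acc = 0x66
  '7' = 0x37 → acc = 0x51
  '5' = 0x35 → acc = 0x64
  '.' = 0x2E → acc = 0x4A
  '9' = 0x39 → acc = 0x73
  '.' = 0x2E → acc = 0x5D
  ',' = 0x2C → acc = 0x71
  '0' = 0x30 → acc = 0x41
  '7' = 0x37 → acc = 0x76
  '9' = 0x39 → acc = 0x4F
Checksum = 0x4F.

4F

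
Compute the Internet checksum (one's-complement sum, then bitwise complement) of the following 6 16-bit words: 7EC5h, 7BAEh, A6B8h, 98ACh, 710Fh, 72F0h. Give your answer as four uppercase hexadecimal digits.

E226

One's-complement addition (fold any carry out of bit 15 back into bit 0):
  0x7EC5 + 0x7BAE = 0x0FA73
  0xFA73 + 0xA6B8 = 0x1A12B → wrap carry → 0xA12C
  0xA12C + 0x98AC = 0x139D8 → wrap carry → 0x39D9
  0x39D9 + 0x710F = 0x0AAE8
  0xAAE8 + 0x72F0 = 0x11DD8 → wrap carry → 0x1DD9
One's-complement sum = 0x1DD9.
Checksum = ~0x1DD9 & 0xFFFF = 0xE226.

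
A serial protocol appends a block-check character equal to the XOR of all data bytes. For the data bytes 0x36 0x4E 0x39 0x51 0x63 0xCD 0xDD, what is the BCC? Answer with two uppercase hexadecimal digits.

XOR the bytes together:
  start with 0x36
  0x36 ⊕ 0x4E = 0x78
  0x78 ⊕ 0x39 = 0x41
  0x41 ⊕ 0x51 = 0x10
  0x10 ⊕ 0x63 = 0x73
  0x73 ⊕ 0xCD = 0xBE
  0xBE ⊕ 0xDD = 0x63

63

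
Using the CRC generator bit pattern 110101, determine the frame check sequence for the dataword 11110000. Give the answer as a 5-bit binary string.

01100

Append 5 zeros: 1111000000000. Divide by 110101 (XOR where the leading bit is 1):
  pos 0: 111100 XOR 110101 = 001001
  pos 2: 100100 XOR 110101 = 010001
  pos 3: 100010 XOR 110101 = 010111
  pos 4: 101110 XOR 110101 = 011011
  pos 5: 110110 XOR 110101 = 000011
Remainder (last 5 bits) = 01100. This is the CRC / FCS.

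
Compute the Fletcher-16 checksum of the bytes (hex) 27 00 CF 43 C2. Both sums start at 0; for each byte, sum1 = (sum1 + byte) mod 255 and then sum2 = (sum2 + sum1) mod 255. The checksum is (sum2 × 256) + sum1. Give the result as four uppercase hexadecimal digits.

Running sums (mod 255):
  after byte 0 (27): sum1=39, sum2=39
  after byte 1 (00): sum1=39, sum2=78
  after byte 2 (CF): sum1=246, sum2=69
  after byte 3 (43): sum1=58, sum2=127
  after byte 4 (C2): sum1=252, sum2=124
Checksum = sum2·256 + sum1 = 124·256 + 252 = 31996 = 0x7CFC.

7CFC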